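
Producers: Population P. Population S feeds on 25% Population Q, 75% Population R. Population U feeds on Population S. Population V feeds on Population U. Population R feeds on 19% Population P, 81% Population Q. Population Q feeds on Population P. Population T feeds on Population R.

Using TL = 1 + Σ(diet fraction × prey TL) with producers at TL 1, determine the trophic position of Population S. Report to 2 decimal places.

Population Q: 1 + 1 = 2
Population R: 1 + (0.19×1 + 0.81×2) = 2.81
Population S: 1 + (0.25×2 + 0.75×2.81) = 3.6075
Population T: 1 + 2.81 = 3.81
Population U: 1 + 3.6075 = 4.6075
Population V: 1 + 4.6075 = 5.6075

3.61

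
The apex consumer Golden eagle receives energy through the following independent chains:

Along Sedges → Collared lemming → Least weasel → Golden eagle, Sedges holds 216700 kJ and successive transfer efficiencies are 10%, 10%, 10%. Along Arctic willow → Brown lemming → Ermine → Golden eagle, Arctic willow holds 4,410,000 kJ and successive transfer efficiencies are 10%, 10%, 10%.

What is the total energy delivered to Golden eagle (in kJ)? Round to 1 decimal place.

Via Sedges: 216700 × 0.1 × 0.1 × 0.1 = 216.7 kJ
Via Arctic willow: 4410000 × 0.1 × 0.1 × 0.1 = 4410 kJ
Total at Golden eagle: 216.7 + 4410 = 4626.7 kJ

4626.7 kJ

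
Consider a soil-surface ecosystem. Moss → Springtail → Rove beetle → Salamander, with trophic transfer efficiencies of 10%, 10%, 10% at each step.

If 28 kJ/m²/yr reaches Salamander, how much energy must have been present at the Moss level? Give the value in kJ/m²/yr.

Cumulative transfer efficiency: 0.1 × 0.1 × 0.1 = 0.001
Moss energy = 28 / 0.001 = 28000 kJ/m²/yr

28000 kJ/m²/yr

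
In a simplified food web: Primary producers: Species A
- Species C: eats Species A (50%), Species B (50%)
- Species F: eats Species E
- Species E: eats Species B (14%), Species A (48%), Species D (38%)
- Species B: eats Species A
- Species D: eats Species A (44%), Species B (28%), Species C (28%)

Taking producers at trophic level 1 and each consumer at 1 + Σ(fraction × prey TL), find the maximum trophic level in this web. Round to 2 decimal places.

3.79

Species B: 1 + 1 = 2
Species C: 1 + (0.5×1 + 0.5×2) = 2.5
Species D: 1 + (0.44×1 + 0.28×2 + 0.28×2.5) = 2.7
Species E: 1 + (0.14×2 + 0.48×1 + 0.38×2.7) = 2.786
Species F: 1 + 2.786 = 3.786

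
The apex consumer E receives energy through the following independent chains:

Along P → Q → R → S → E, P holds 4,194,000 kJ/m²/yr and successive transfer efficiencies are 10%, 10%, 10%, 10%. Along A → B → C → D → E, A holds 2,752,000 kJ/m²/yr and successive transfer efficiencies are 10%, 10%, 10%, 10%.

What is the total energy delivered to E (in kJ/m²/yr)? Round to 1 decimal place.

694.6 kJ/m²/yr

Via P: 4194000 × 0.1 × 0.1 × 0.1 × 0.1 = 419.4 kJ/m²/yr
Via A: 2752000 × 0.1 × 0.1 × 0.1 × 0.1 = 275.2 kJ/m²/yr
Total at E: 419.4 + 275.2 = 694.6 kJ/m²/yr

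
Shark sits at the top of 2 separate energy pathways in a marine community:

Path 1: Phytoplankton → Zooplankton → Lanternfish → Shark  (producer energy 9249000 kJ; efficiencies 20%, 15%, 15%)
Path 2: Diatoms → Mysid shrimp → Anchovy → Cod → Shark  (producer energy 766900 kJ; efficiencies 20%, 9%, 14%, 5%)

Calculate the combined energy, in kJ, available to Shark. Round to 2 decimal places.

Path 1: 9249000 × 0.2 × 0.15 × 0.15 = 41620.5 kJ
Path 2: 766900 × 0.2 × 0.09 × 0.14 × 0.05 = 96.6294 kJ
Total at Shark: 41620.5 + 96.6294 = 41717.1294 kJ

41717.13 kJ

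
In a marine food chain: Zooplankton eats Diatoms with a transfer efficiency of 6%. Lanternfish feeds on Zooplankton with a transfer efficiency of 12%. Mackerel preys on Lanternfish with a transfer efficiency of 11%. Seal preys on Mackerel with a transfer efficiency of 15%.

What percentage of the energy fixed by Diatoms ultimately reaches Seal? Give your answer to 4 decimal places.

Product of link efficiencies: 0.06 × 0.12 × 0.11 × 0.15 = 0.0001188
As a percentage: 0.0001188 × 100 = 0.0119%

0.0119%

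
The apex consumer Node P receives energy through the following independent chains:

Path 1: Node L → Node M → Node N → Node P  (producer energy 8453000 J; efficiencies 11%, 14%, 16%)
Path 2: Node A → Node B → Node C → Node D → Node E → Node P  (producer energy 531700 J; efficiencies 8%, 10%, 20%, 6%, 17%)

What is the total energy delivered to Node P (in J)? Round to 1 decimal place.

Path 1: 8453000 × 0.11 × 0.14 × 0.16 = 20828.192 J
Path 2: 531700 × 0.08 × 0.1 × 0.2 × 0.06 × 0.17 = 8.677344 J
Total at Node P: 20828.192 + 8.677344 = 20836.869344 J

20836.9 J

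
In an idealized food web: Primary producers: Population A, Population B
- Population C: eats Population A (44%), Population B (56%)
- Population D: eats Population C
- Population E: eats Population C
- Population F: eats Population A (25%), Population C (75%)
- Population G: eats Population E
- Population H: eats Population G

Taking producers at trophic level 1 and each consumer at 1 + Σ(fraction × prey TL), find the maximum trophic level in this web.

5

Population C: 1 + (0.44×1 + 0.56×1) = 2
Population D: 1 + 2 = 3
Population E: 1 + 2 = 3
Population F: 1 + (0.25×1 + 0.75×2) = 2.75
Population G: 1 + 3 = 4
Population H: 1 + 4 = 5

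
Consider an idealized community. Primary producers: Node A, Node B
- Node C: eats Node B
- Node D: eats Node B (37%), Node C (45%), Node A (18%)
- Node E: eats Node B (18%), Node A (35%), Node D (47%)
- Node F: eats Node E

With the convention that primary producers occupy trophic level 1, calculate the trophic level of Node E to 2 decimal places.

Node C: 1 + 1 = 2
Node D: 1 + (0.37×1 + 0.45×2 + 0.18×1) = 2.45
Node E: 1 + (0.18×1 + 0.35×1 + 0.47×2.45) = 2.6815
Node F: 1 + 2.6815 = 3.6815

2.68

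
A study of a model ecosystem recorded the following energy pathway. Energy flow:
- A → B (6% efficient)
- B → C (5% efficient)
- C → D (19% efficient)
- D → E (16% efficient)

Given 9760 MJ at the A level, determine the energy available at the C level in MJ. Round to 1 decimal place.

29.3 MJ

B: 9760 × 0.06 = 585.6 MJ
C: 585.6 × 0.05 = 29.28 MJ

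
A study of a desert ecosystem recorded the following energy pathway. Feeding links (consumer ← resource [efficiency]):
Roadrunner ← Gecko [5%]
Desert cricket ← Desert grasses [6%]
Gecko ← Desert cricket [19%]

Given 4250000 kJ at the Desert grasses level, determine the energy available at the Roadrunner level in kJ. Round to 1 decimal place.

2422.5 kJ

Desert cricket: 4250000 × 0.06 = 255000 kJ
Gecko: 255000 × 0.19 = 48450 kJ
Roadrunner: 48450 × 0.05 = 2422.5 kJ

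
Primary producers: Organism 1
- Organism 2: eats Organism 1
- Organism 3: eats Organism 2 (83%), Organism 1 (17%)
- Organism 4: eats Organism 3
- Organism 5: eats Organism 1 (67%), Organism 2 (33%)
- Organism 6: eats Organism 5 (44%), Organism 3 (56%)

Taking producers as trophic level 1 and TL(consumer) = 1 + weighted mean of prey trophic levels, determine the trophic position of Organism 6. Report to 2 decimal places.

3.61

Organism 2: 1 + 1 = 2
Organism 3: 1 + (0.83×2 + 0.17×1) = 2.83
Organism 4: 1 + 2.83 = 3.83
Organism 5: 1 + (0.67×1 + 0.33×2) = 2.33
Organism 6: 1 + (0.44×2.33 + 0.56×2.83) = 3.61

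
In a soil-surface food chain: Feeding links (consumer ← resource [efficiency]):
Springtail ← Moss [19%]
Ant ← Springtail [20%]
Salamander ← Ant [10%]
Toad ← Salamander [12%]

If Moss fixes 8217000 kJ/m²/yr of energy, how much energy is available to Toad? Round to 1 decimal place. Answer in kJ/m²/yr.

3747.0 kJ/m²/yr

Springtail: 8217000 × 0.19 = 1561230 kJ/m²/yr
Ant: 1561230 × 0.2 = 312246 kJ/m²/yr
Salamander: 312246 × 0.1 = 31224.6 kJ/m²/yr
Toad: 31224.6 × 0.12 = 3746.952 kJ/m²/yr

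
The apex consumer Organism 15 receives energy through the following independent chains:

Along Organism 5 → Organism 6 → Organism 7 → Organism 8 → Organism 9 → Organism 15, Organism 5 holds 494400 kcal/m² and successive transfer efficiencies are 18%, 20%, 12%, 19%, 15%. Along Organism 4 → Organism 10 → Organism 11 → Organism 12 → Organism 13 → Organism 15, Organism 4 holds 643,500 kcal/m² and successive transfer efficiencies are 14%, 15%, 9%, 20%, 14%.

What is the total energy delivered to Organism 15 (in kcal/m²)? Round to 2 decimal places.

94.92 kcal/m²

Via Organism 5: 494400 × 0.18 × 0.2 × 0.12 × 0.19 × 0.15 = 60.870528 kcal/m²
Via Organism 4: 643500 × 0.14 × 0.15 × 0.09 × 0.2 × 0.14 = 34.05402 kcal/m²
Total at Organism 15: 60.870528 + 34.05402 = 94.924548 kcal/m²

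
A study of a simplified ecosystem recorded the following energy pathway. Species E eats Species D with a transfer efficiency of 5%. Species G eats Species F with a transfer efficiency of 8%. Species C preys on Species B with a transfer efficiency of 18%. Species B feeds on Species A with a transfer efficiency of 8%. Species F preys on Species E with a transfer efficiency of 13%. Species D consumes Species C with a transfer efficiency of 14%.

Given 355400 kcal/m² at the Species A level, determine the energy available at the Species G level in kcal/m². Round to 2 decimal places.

0.37 kcal/m²

Species B: 355400 × 0.08 = 28432 kcal/m²
Species C: 28432 × 0.18 = 5117.76 kcal/m²
Species D: 5117.76 × 0.14 = 716.4864 kcal/m²
Species E: 716.4864 × 0.05 = 35.82432 kcal/m²
Species F: 35.82432 × 0.13 = 4.6571616 kcal/m²
Species G: 4.6571616 × 0.08 = 0.372572928 kcal/m²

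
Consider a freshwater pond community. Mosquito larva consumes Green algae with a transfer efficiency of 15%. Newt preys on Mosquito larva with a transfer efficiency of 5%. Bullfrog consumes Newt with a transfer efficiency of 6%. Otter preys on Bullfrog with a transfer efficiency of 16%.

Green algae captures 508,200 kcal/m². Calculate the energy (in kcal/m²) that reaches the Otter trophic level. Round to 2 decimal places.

36.59 kcal/m²

Mosquito larva: 508200 × 0.15 = 76230 kcal/m²
Newt: 76230 × 0.05 = 3811.5 kcal/m²
Bullfrog: 3811.5 × 0.06 = 228.69 kcal/m²
Otter: 228.69 × 0.16 = 36.5904 kcal/m²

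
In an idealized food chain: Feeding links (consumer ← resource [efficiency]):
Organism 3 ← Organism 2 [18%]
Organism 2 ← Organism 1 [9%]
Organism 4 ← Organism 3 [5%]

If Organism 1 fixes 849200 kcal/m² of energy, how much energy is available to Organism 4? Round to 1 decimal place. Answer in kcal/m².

687.9 kcal/m²

Organism 2: 849200 × 0.09 = 76428 kcal/m²
Organism 3: 76428 × 0.18 = 13757.04 kcal/m²
Organism 4: 13757.04 × 0.05 = 687.852 kcal/m²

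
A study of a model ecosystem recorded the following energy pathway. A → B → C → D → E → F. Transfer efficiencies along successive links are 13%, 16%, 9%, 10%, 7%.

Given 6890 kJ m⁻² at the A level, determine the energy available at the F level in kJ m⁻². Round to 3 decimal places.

0.090 kJ m⁻²

B: 6890 × 0.13 = 895.7 kJ m⁻²
C: 895.7 × 0.16 = 143.312 kJ m⁻²
D: 143.312 × 0.09 = 12.89808 kJ m⁻²
E: 12.89808 × 0.1 = 1.289808 kJ m⁻²
F: 1.289808 × 0.07 = 0.09028656 kJ m⁻²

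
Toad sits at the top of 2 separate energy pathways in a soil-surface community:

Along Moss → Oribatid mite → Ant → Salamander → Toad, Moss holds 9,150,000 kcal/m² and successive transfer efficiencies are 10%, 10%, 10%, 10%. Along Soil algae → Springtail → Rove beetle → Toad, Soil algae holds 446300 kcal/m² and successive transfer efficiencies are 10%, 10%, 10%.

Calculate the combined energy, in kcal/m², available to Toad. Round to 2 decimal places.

1361.30 kcal/m²

Via Moss: 9150000 × 0.1 × 0.1 × 0.1 × 0.1 = 915 kcal/m²
Via Soil algae: 446300 × 0.1 × 0.1 × 0.1 = 446.3 kcal/m²
Total at Toad: 915 + 446.3 = 1361.3 kcal/m²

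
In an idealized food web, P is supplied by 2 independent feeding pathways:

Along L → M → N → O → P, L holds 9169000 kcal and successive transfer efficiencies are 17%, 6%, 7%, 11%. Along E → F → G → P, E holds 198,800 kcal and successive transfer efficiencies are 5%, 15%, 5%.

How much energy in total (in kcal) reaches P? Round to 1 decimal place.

794.7 kcal

Via L: 9169000 × 0.17 × 0.06 × 0.07 × 0.11 = 720.13326 kcal
Via E: 198800 × 0.05 × 0.15 × 0.05 = 74.55 kcal
Total at P: 720.13326 + 74.55 = 794.68326 kcal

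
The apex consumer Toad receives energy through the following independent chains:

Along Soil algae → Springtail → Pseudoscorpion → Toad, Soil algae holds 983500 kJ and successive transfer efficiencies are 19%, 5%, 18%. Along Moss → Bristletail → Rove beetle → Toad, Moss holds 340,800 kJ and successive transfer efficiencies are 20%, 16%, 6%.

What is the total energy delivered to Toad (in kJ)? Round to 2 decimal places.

Via Soil algae: 983500 × 0.19 × 0.05 × 0.18 = 1681.785 kJ
Via Moss: 340800 × 0.2 × 0.16 × 0.06 = 654.336 kJ
Total at Toad: 1681.785 + 654.336 = 2336.121 kJ

2336.12 kJ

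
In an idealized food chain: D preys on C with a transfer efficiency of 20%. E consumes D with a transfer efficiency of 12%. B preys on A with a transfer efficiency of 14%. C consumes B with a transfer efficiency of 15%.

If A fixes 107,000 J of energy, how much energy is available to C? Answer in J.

2247 J

B: 107000 × 0.14 = 14980 J
C: 14980 × 0.15 = 2247 J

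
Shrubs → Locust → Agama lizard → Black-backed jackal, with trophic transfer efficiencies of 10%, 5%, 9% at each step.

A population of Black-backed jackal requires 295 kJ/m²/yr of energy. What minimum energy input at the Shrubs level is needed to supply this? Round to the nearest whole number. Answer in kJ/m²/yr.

Cumulative transfer efficiency: 0.1 × 0.05 × 0.09 = 0.00045
Shrubs energy = 295 / 0.00045 = 655556 kJ/m²/yr

655556 kJ/m²/yr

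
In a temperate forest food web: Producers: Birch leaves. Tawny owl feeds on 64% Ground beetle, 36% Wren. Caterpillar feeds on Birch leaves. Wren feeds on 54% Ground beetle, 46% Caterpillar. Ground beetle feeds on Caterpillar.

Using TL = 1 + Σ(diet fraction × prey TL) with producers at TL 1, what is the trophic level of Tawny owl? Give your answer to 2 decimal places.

Caterpillar: 1 + 1 = 2
Ground beetle: 1 + 2 = 3
Wren: 1 + (0.54×3 + 0.46×2) = 3.54
Tawny owl: 1 + (0.64×3 + 0.36×3.54) = 4.1944

4.19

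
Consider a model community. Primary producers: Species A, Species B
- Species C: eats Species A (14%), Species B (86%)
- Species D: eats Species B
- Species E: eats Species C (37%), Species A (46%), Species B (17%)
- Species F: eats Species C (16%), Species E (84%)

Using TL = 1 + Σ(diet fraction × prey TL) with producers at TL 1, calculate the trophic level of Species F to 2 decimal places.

Species C: 1 + (0.14×1 + 0.86×1) = 2
Species D: 1 + 1 = 2
Species E: 1 + (0.37×2 + 0.46×1 + 0.17×1) = 2.37
Species F: 1 + (0.16×2 + 0.84×2.37) = 3.3108

3.31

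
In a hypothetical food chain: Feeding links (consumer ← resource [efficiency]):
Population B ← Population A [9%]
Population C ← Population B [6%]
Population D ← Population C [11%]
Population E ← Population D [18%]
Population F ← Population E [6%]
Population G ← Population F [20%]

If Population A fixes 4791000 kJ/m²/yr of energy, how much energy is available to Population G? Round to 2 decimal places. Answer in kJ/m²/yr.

6.15 kJ/m²/yr

Population B: 4791000 × 0.09 = 431190 kJ/m²/yr
Population C: 431190 × 0.06 = 25871.4 kJ/m²/yr
Population D: 25871.4 × 0.11 = 2845.854 kJ/m²/yr
Population E: 2845.854 × 0.18 = 512.25372 kJ/m²/yr
Population F: 512.25372 × 0.06 = 30.7352232 kJ/m²/yr
Population G: 30.7352232 × 0.2 = 6.14704464 kJ/m²/yr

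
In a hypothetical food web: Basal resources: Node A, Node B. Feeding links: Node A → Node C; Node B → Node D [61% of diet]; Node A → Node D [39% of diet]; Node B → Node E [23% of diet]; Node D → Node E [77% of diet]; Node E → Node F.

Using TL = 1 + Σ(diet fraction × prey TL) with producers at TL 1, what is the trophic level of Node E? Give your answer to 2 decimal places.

2.77

Node C: 1 + 1 = 2
Node D: 1 + (0.61×1 + 0.39×1) = 2
Node E: 1 + (0.23×1 + 0.77×2) = 2.77
Node F: 1 + 2.77 = 3.77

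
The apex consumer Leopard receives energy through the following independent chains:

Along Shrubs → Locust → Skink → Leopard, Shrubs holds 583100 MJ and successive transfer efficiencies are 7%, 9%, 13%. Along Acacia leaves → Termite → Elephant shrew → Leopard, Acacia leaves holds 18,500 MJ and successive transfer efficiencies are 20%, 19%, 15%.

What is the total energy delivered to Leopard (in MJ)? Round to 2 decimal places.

Via Shrubs: 583100 × 0.07 × 0.09 × 0.13 = 477.5589 MJ
Via Acacia leaves: 18500 × 0.2 × 0.19 × 0.15 = 105.45 MJ
Total at Leopard: 477.5589 + 105.45 = 583.0089 MJ

583.01 MJ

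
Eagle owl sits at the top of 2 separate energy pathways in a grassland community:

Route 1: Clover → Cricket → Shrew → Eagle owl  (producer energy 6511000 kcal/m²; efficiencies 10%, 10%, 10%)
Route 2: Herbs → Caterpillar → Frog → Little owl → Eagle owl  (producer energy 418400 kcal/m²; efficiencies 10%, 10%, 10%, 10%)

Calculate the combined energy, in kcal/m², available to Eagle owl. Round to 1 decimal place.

6552.8 kcal/m²

Route 1: 6511000 × 0.1 × 0.1 × 0.1 = 6511 kcal/m²
Route 2: 418400 × 0.1 × 0.1 × 0.1 × 0.1 = 41.84 kcal/m²
Total at Eagle owl: 6511 + 41.84 = 6552.84 kcal/m²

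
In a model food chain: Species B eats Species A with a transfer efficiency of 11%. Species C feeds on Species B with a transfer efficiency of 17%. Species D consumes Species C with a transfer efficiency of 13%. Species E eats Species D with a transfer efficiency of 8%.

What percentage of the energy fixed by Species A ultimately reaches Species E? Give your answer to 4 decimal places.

0.0194%

Product of link efficiencies: 0.11 × 0.17 × 0.13 × 0.08 = 0.00019448
As a percentage: 0.00019448 × 100 = 0.0194%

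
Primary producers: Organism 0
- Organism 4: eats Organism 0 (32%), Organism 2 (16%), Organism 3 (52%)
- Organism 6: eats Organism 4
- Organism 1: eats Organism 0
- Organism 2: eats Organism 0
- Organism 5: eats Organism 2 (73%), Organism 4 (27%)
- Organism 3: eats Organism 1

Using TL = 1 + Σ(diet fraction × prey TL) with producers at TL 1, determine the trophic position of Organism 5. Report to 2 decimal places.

3.32

Organism 1: 1 + 1 = 2
Organism 2: 1 + 1 = 2
Organism 3: 1 + 2 = 3
Organism 4: 1 + (0.32×1 + 0.16×2 + 0.52×3) = 3.2
Organism 5: 1 + (0.73×2 + 0.27×3.2) = 3.324
Organism 6: 1 + 3.2 = 4.2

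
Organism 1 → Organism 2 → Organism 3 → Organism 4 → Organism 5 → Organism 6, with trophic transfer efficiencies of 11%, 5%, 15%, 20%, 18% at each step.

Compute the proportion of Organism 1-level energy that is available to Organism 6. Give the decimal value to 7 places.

Product of link efficiencies: 0.11 × 0.05 × 0.15 × 0.2 × 0.18 = 0.0000297

0.0000297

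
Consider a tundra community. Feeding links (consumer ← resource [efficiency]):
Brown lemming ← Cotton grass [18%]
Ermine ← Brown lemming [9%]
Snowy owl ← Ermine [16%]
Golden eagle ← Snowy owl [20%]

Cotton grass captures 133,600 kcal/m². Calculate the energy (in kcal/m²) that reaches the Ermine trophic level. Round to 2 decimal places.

2164.32 kcal/m²

Brown lemming: 133600 × 0.18 = 24048 kcal/m²
Ermine: 24048 × 0.09 = 2164.32 kcal/m²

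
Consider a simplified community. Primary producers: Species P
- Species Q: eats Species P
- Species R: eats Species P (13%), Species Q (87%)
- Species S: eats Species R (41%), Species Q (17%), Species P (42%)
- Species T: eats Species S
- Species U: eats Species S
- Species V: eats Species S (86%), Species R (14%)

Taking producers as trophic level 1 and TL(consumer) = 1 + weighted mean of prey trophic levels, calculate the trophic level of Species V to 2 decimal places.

3.93

Species Q: 1 + 1 = 2
Species R: 1 + (0.13×1 + 0.87×2) = 2.87
Species S: 1 + (0.41×2.87 + 0.17×2 + 0.42×1) = 2.9367
Species T: 1 + 2.9367 = 3.9367
Species U: 1 + 2.9367 = 3.9367
Species V: 1 + (0.86×2.9367 + 0.14×2.87) = 3.927362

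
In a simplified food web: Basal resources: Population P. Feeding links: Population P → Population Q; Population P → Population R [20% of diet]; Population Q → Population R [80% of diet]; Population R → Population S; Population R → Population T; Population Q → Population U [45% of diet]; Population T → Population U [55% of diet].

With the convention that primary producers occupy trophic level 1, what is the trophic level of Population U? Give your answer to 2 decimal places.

3.99

Population Q: 1 + 1 = 2
Population R: 1 + (0.2×1 + 0.8×2) = 2.8
Population S: 1 + 2.8 = 3.8
Population T: 1 + 2.8 = 3.8
Population U: 1 + (0.45×2 + 0.55×3.8) = 3.99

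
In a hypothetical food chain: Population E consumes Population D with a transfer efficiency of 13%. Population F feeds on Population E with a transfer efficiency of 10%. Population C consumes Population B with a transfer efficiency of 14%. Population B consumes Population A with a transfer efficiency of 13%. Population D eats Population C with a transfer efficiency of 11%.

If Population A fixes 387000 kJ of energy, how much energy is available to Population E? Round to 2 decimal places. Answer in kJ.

Population B: 387000 × 0.13 = 50310 kJ
Population C: 50310 × 0.14 = 7043.4 kJ
Population D: 7043.4 × 0.11 = 774.774 kJ
Population E: 774.774 × 0.13 = 100.72062 kJ

100.72 kJ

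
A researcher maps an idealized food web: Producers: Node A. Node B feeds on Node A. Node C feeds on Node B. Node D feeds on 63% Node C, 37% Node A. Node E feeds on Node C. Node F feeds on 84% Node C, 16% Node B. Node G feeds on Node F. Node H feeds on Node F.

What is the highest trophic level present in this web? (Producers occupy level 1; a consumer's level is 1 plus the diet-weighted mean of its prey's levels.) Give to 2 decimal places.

4.84

Node B: 1 + 1 = 2
Node C: 1 + 2 = 3
Node D: 1 + (0.63×3 + 0.37×1) = 3.26
Node E: 1 + 3 = 4
Node F: 1 + (0.84×3 + 0.16×2) = 3.84
Node G: 1 + 3.84 = 4.84
Node H: 1 + 3.84 = 4.84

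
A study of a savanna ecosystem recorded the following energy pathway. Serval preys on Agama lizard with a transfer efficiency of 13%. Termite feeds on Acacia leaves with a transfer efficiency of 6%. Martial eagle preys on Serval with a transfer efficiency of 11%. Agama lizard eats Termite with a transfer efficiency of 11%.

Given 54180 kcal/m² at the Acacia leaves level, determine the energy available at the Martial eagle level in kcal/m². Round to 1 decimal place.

Termite: 54180 × 0.06 = 3250.8 kcal/m²
Agama lizard: 3250.8 × 0.11 = 357.588 kcal/m²
Serval: 357.588 × 0.13 = 46.48644 kcal/m²
Martial eagle: 46.48644 × 0.11 = 5.1135084 kcal/m²

5.1 kcal/m²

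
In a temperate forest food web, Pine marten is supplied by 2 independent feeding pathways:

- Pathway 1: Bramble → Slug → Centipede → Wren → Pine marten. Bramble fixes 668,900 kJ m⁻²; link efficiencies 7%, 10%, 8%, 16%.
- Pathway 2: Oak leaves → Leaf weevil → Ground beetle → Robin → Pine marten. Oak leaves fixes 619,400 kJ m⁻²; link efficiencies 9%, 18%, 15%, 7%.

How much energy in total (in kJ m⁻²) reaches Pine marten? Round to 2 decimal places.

165.29 kJ m⁻²

Pathway 1: 668900 × 0.07 × 0.1 × 0.08 × 0.16 = 59.93344 kJ m⁻²
Pathway 2: 619400 × 0.09 × 0.18 × 0.15 × 0.07 = 105.35994 kJ m⁻²
Total at Pine marten: 59.93344 + 105.35994 = 165.29338 kJ m⁻²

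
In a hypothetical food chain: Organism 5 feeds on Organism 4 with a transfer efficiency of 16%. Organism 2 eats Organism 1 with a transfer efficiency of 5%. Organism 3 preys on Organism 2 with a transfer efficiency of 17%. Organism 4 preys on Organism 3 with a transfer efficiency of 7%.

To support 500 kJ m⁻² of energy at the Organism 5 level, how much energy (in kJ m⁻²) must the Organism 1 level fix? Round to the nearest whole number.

5252101 kJ m⁻²

Cumulative transfer efficiency: 0.05 × 0.17 × 0.07 × 0.16 = 0.0000952
Organism 1 energy = 500 / 0.0000952 = 5252101 kJ m⁻²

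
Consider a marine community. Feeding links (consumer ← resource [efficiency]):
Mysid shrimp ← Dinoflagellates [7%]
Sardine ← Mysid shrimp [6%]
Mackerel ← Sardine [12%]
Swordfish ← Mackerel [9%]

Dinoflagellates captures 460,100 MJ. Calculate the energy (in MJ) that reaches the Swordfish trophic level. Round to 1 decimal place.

Mysid shrimp: 460100 × 0.07 = 32207 MJ
Sardine: 32207 × 0.06 = 1932.42 MJ
Mackerel: 1932.42 × 0.12 = 231.8904 MJ
Swordfish: 231.8904 × 0.09 = 20.870136 MJ

20.9 MJ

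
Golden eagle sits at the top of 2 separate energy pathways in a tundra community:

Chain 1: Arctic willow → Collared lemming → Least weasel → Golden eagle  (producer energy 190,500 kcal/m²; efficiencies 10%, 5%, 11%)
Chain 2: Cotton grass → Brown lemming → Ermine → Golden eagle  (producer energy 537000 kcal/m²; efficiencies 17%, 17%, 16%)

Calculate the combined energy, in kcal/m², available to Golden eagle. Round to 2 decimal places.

2587.86 kcal/m²

Chain 1: 190500 × 0.1 × 0.05 × 0.11 = 104.775 kcal/m²
Chain 2: 537000 × 0.17 × 0.17 × 0.16 = 2483.088 kcal/m²
Total at Golden eagle: 104.775 + 2483.088 = 2587.863 kcal/m²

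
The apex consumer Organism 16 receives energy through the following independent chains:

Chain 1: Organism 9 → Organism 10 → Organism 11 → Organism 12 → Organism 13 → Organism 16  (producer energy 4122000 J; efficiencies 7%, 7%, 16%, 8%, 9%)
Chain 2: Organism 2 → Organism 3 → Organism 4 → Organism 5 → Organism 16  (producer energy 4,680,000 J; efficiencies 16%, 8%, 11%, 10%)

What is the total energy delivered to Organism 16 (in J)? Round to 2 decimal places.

Chain 1: 4122000 × 0.07 × 0.07 × 0.16 × 0.08 × 0.09 = 23.2678656 J
Chain 2: 4680000 × 0.16 × 0.08 × 0.11 × 0.1 = 658.944 J
Total at Organism 16: 23.2678656 + 658.944 = 682.2118656 J

682.21 J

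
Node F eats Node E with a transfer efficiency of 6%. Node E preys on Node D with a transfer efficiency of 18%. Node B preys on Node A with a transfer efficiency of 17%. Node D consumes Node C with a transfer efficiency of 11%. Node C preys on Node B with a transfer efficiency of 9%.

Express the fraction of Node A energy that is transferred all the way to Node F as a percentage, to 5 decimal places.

0.00182%

Product of link efficiencies: 0.17 × 0.09 × 0.11 × 0.18 × 0.06 = 0.0000181764
As a percentage: 0.0000181764 × 100 = 0.00182%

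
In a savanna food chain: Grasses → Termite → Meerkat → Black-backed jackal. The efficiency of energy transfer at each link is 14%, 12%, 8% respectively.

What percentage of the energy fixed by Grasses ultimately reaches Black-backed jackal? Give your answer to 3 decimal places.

0.134%

Product of link efficiencies: 0.14 × 0.12 × 0.08 = 0.001344
As a percentage: 0.001344 × 100 = 0.134%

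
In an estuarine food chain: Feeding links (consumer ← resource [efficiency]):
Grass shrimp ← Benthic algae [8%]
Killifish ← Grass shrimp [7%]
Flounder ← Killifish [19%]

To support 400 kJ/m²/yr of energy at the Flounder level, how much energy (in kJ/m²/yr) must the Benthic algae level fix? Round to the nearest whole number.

375940 kJ/m²/yr

Cumulative transfer efficiency: 0.08 × 0.07 × 0.19 = 0.001064
Benthic algae energy = 400 / 0.001064 = 375940 kJ/m²/yr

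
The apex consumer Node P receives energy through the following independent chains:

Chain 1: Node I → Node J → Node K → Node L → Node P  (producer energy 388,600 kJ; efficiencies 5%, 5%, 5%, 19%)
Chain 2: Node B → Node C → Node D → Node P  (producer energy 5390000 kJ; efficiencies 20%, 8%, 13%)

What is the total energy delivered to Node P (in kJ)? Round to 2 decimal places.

Chain 1: 388600 × 0.05 × 0.05 × 0.05 × 0.19 = 9.22925 kJ
Chain 2: 5390000 × 0.2 × 0.08 × 0.13 = 11211.2 kJ
Total at Node P: 9.22925 + 11211.2 = 11220.42925 kJ

11220.43 kJ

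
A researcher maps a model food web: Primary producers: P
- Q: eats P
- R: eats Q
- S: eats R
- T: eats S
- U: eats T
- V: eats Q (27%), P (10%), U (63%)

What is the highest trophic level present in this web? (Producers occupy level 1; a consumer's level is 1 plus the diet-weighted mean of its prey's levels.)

Q: 1 + 1 = 2
R: 1 + 2 = 3
S: 1 + 3 = 4
T: 1 + 4 = 5
U: 1 + 5 = 6
V: 1 + (0.27×2 + 0.1×1 + 0.63×6) = 5.42

6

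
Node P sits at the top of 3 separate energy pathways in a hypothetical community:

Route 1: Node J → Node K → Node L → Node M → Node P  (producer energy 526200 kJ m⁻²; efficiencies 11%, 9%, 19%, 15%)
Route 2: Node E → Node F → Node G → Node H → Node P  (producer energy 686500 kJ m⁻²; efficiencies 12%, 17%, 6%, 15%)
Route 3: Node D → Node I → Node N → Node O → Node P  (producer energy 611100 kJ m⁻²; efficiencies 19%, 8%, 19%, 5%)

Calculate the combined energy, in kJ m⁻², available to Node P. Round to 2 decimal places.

Route 1: 526200 × 0.11 × 0.09 × 0.19 × 0.15 = 148.46733 kJ m⁻²
Route 2: 686500 × 0.12 × 0.17 × 0.06 × 0.15 = 126.0414 kJ m⁻²
Route 3: 611100 × 0.19 × 0.08 × 0.19 × 0.05 = 88.24284 kJ m⁻²
Total at Node P: 148.46733 + 126.0414 + 88.24284 = 362.75157 kJ m⁻²

362.75 kJ m⁻²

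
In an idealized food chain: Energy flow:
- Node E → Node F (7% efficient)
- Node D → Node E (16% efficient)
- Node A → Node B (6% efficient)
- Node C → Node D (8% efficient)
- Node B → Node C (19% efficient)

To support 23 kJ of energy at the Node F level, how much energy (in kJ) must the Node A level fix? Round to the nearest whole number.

Cumulative transfer efficiency: 0.06 × 0.19 × 0.08 × 0.16 × 0.07 = 0.0000102144
Node A energy = 23 / 0.0000102144 = 2251723 kJ

2251723 kJ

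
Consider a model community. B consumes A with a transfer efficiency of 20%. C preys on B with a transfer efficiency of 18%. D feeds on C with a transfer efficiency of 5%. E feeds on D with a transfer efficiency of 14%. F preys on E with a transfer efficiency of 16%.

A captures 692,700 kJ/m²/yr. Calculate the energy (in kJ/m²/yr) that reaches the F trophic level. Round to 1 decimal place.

B: 692700 × 0.2 = 138540 kJ/m²/yr
C: 138540 × 0.18 = 24937.2 kJ/m²/yr
D: 24937.2 × 0.05 = 1246.86 kJ/m²/yr
E: 1246.86 × 0.14 = 174.5604 kJ/m²/yr
F: 174.5604 × 0.16 = 27.929664 kJ/m²/yr

27.9 kJ/m²/yr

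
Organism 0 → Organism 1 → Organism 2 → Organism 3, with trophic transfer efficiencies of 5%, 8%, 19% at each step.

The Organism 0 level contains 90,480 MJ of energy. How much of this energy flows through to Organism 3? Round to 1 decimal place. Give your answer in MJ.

68.8 MJ

Organism 1: 90480 × 0.05 = 4524 MJ
Organism 2: 4524 × 0.08 = 361.92 MJ
Organism 3: 361.92 × 0.19 = 68.7648 MJ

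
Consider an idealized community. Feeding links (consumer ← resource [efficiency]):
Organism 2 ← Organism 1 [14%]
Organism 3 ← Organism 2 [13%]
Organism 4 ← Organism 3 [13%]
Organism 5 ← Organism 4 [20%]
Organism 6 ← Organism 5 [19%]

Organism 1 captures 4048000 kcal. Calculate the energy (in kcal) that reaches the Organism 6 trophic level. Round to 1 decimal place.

363.9 kcal

Organism 2: 4048000 × 0.14 = 566720 kcal
Organism 3: 566720 × 0.13 = 73673.6 kcal
Organism 4: 73673.6 × 0.13 = 9577.568 kcal
Organism 5: 9577.568 × 0.2 = 1915.5136 kcal
Organism 6: 1915.5136 × 0.19 = 363.947584 kcal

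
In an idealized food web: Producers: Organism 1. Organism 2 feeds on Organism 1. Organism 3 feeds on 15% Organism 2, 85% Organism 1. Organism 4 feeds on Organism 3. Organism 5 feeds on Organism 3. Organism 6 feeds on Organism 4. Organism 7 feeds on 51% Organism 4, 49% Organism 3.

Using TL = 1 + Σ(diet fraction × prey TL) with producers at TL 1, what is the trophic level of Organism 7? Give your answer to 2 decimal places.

Organism 2: 1 + 1 = 2
Organism 3: 1 + (0.15×2 + 0.85×1) = 2.15
Organism 4: 1 + 2.15 = 3.15
Organism 5: 1 + 2.15 = 3.15
Organism 6: 1 + 3.15 = 4.15
Organism 7: 1 + (0.51×3.15 + 0.49×2.15) = 3.66

3.66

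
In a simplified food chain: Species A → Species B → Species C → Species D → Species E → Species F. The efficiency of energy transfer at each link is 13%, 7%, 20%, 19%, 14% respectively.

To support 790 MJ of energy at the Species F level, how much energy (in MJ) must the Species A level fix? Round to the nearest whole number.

Cumulative transfer efficiency: 0.13 × 0.07 × 0.2 × 0.19 × 0.14 = 0.000048412
Species A energy = 790 / 0.000048412 = 16318268 MJ

16318268 MJ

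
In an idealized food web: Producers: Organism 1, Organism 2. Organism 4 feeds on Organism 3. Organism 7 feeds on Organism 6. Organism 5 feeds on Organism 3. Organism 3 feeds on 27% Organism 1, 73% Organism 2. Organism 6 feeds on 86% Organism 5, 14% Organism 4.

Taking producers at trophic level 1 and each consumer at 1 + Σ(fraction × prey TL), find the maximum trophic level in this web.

5

Organism 3: 1 + (0.27×1 + 0.73×1) = 2
Organism 4: 1 + 2 = 3
Organism 5: 1 + 2 = 3
Organism 6: 1 + (0.86×3 + 0.14×3) = 4
Organism 7: 1 + 4 = 5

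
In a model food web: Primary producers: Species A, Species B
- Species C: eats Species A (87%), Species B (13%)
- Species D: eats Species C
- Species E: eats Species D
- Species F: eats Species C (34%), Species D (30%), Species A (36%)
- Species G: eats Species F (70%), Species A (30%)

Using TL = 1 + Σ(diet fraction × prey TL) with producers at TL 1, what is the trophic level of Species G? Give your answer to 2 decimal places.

Species C: 1 + (0.87×1 + 0.13×1) = 2
Species D: 1 + 2 = 3
Species E: 1 + 3 = 4
Species F: 1 + (0.34×2 + 0.3×3 + 0.36×1) = 2.94
Species G: 1 + (0.7×2.94 + 0.3×1) = 3.358

3.36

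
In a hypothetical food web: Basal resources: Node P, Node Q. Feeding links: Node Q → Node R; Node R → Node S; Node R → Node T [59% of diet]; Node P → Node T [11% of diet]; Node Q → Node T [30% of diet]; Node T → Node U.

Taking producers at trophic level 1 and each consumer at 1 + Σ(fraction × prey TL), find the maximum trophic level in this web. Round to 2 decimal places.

Node R: 1 + 1 = 2
Node S: 1 + 2 = 3
Node T: 1 + (0.59×2 + 0.11×1 + 0.3×1) = 2.59
Node U: 1 + 2.59 = 3.59

3.59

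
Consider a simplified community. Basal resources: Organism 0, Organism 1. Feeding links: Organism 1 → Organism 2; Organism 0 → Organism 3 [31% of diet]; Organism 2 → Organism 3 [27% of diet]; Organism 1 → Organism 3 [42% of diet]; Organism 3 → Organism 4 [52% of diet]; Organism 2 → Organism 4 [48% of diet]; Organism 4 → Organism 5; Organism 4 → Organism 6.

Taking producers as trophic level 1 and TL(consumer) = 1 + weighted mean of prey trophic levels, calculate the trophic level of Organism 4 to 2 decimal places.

3.14

Organism 2: 1 + 1 = 2
Organism 3: 1 + (0.31×1 + 0.27×2 + 0.42×1) = 2.27
Organism 4: 1 + (0.52×2.27 + 0.48×2) = 3.1404
Organism 5: 1 + 3.1404 = 4.1404
Organism 6: 1 + 3.1404 = 4.1404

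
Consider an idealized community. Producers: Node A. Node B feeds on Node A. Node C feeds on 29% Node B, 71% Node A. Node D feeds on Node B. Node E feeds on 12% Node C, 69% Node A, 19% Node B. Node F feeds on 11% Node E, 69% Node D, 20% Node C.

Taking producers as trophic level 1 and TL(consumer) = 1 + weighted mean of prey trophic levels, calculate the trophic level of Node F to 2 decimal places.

Node B: 1 + 1 = 2
Node C: 1 + (0.29×2 + 0.71×1) = 2.29
Node D: 1 + 2 = 3
Node E: 1 + (0.12×2.29 + 0.69×1 + 0.19×2) = 2.3448
Node F: 1 + (0.11×2.3448 + 0.69×3 + 0.2×2.29) = 3.785928

3.79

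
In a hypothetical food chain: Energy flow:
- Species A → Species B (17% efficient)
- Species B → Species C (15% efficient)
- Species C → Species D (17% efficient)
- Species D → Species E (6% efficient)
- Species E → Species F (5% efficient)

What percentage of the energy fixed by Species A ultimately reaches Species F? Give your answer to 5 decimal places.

Product of link efficiencies: 0.17 × 0.15 × 0.17 × 0.06 × 0.05 = 0.000013005
As a percentage: 0.000013005 × 100 = 0.00130%

0.00130%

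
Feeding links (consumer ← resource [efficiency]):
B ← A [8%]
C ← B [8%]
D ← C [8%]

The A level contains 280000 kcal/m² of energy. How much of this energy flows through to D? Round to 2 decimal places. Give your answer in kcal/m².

B: 280000 × 0.08 = 22400 kcal/m²
C: 22400 × 0.08 = 1792 kcal/m²
D: 1792 × 0.08 = 143.36 kcal/m²

143.36 kcal/m²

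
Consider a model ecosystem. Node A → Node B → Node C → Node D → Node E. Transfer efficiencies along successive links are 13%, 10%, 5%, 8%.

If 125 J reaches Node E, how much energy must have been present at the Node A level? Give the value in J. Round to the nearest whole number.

Cumulative transfer efficiency: 0.13 × 0.1 × 0.05 × 0.08 = 0.000052
Node A energy = 125 / 0.000052 = 2403846 J

2403846 J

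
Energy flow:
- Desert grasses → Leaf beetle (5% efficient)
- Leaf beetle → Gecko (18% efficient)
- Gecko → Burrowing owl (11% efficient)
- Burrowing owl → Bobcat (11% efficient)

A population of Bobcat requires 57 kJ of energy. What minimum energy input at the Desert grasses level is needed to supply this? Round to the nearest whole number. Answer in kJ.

Cumulative transfer efficiency: 0.05 × 0.18 × 0.11 × 0.11 = 0.0001089
Desert grasses energy = 57 / 0.0001089 = 523416 kJ

523416 kJ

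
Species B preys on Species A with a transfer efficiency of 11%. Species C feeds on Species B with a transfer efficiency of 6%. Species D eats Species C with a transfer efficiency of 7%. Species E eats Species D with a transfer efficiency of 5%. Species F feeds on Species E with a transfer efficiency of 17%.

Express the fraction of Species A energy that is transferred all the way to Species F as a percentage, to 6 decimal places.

Product of link efficiencies: 0.11 × 0.06 × 0.07 × 0.05 × 0.17 = 0.000003927
As a percentage: 0.000003927 × 100 = 0.000393%

0.000393%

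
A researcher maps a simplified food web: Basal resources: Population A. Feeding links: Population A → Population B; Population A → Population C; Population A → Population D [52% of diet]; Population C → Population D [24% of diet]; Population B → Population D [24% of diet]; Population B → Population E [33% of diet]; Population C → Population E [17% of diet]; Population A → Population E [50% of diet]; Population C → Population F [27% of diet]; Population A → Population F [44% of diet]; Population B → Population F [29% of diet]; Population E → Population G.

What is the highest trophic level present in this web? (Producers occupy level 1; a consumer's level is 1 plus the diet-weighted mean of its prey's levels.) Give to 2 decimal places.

3.50

Population B: 1 + 1 = 2
Population C: 1 + 1 = 2
Population D: 1 + (0.52×1 + 0.24×2 + 0.24×2) = 2.48
Population E: 1 + (0.33×2 + 0.17×2 + 0.5×1) = 2.5
Population F: 1 + (0.27×2 + 0.44×1 + 0.29×2) = 2.56
Population G: 1 + 2.5 = 3.5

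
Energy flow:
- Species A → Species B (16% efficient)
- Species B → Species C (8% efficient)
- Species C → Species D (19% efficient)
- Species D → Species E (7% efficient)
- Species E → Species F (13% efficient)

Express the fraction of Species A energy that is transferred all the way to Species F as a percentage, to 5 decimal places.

0.00221%

Product of link efficiencies: 0.16 × 0.08 × 0.19 × 0.07 × 0.13 = 0.0000221312
As a percentage: 0.0000221312 × 100 = 0.00221%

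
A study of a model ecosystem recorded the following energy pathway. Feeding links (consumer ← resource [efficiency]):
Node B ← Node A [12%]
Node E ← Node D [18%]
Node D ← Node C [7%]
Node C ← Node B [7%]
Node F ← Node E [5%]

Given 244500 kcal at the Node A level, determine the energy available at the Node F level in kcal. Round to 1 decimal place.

1.3 kcal

Node B: 244500 × 0.12 = 29340 kcal
Node C: 29340 × 0.07 = 2053.8 kcal
Node D: 2053.8 × 0.07 = 143.766 kcal
Node E: 143.766 × 0.18 = 25.87788 kcal
Node F: 25.87788 × 0.05 = 1.293894 kcal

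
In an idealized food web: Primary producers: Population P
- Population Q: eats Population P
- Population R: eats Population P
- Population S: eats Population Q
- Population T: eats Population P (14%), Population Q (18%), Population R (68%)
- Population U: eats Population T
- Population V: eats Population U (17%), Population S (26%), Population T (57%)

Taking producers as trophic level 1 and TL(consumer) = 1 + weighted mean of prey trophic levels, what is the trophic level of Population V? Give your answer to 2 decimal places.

Population Q: 1 + 1 = 2
Population R: 1 + 1 = 2
Population S: 1 + 2 = 3
Population T: 1 + (0.14×1 + 0.18×2 + 0.68×2) = 2.86
Population U: 1 + 2.86 = 3.86
Population V: 1 + (0.17×3.86 + 0.26×3 + 0.57×2.86) = 4.0664

4.07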